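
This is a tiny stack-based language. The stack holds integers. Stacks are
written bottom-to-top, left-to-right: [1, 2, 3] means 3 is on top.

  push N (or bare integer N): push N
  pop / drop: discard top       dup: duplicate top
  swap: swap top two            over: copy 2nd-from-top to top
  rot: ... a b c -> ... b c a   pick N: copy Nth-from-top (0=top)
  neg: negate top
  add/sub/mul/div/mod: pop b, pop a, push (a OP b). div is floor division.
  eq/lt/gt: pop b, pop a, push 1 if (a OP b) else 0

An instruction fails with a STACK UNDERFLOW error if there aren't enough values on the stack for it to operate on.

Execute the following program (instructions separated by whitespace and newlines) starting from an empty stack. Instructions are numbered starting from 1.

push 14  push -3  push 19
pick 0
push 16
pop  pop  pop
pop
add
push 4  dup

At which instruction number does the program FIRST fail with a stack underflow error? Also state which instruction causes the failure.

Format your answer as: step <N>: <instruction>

Step 1 ('push 14'): stack = [14], depth = 1
Step 2 ('push -3'): stack = [14, -3], depth = 2
Step 3 ('push 19'): stack = [14, -3, 19], depth = 3
Step 4 ('pick 0'): stack = [14, -3, 19, 19], depth = 4
Step 5 ('push 16'): stack = [14, -3, 19, 19, 16], depth = 5
Step 6 ('pop'): stack = [14, -3, 19, 19], depth = 4
Step 7 ('pop'): stack = [14, -3, 19], depth = 3
Step 8 ('pop'): stack = [14, -3], depth = 2
Step 9 ('pop'): stack = [14], depth = 1
Step 10 ('add'): needs 2 value(s) but depth is 1 — STACK UNDERFLOW

Answer: step 10: add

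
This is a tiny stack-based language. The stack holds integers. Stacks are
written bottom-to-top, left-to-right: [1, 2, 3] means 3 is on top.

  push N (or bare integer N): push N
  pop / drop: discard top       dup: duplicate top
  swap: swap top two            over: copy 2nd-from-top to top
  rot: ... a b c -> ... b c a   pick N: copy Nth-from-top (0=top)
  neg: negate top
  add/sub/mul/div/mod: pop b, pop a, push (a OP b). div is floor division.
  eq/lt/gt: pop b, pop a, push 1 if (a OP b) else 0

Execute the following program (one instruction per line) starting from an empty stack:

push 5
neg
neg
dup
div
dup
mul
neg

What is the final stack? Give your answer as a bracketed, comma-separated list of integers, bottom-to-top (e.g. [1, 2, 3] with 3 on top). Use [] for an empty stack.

Answer: [-1]

Derivation:
After 'push 5': [5]
After 'neg': [-5]
After 'neg': [5]
After 'dup': [5, 5]
After 'div': [1]
After 'dup': [1, 1]
After 'mul': [1]
After 'neg': [-1]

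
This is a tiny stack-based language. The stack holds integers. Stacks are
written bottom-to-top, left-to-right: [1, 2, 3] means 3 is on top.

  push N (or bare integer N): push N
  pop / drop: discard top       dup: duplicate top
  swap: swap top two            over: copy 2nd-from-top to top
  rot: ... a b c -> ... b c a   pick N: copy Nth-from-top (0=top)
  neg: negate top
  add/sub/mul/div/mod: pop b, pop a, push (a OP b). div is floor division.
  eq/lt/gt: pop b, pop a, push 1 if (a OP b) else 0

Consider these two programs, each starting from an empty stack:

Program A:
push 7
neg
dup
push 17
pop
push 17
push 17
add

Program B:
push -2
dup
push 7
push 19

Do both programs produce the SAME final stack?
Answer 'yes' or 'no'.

Program A trace:
  After 'push 7': [7]
  After 'neg': [-7]
  After 'dup': [-7, -7]
  After 'push 17': [-7, -7, 17]
  After 'pop': [-7, -7]
  After 'push 17': [-7, -7, 17]
  After 'push 17': [-7, -7, 17, 17]
  After 'add': [-7, -7, 34]
Program A final stack: [-7, -7, 34]

Program B trace:
  After 'push -2': [-2]
  After 'dup': [-2, -2]
  After 'push 7': [-2, -2, 7]
  After 'push 19': [-2, -2, 7, 19]
Program B final stack: [-2, -2, 7, 19]
Same: no

Answer: no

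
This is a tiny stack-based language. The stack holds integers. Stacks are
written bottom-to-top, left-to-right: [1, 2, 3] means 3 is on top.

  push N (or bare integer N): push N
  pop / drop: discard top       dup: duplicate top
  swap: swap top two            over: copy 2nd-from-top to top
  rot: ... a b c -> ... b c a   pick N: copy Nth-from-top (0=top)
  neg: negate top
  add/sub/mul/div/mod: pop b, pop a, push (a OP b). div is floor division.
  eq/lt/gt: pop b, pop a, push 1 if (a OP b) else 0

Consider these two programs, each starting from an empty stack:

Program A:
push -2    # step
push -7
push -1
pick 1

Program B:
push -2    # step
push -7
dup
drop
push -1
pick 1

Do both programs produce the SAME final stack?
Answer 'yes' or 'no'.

Program A trace:
  After 'push -2': [-2]
  After 'push -7': [-2, -7]
  After 'push -1': [-2, -7, -1]
  After 'pick 1': [-2, -7, -1, -7]
Program A final stack: [-2, -7, -1, -7]

Program B trace:
  After 'push -2': [-2]
  After 'push -7': [-2, -7]
  After 'dup': [-2, -7, -7]
  After 'drop': [-2, -7]
  After 'push -1': [-2, -7, -1]
  After 'pick 1': [-2, -7, -1, -7]
Program B final stack: [-2, -7, -1, -7]
Same: yes

Answer: yes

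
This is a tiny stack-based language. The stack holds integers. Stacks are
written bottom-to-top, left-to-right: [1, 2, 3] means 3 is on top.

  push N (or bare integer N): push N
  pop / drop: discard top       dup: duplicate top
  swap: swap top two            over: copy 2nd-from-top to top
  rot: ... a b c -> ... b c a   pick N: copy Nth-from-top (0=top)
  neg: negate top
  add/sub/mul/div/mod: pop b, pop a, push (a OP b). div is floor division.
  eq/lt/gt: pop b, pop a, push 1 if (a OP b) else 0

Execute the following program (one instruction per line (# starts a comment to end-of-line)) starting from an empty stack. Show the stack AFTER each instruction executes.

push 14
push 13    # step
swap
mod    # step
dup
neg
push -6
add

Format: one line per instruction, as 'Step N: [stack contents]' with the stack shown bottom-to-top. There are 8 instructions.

Step 1: [14]
Step 2: [14, 13]
Step 3: [13, 14]
Step 4: [13]
Step 5: [13, 13]
Step 6: [13, -13]
Step 7: [13, -13, -6]
Step 8: [13, -19]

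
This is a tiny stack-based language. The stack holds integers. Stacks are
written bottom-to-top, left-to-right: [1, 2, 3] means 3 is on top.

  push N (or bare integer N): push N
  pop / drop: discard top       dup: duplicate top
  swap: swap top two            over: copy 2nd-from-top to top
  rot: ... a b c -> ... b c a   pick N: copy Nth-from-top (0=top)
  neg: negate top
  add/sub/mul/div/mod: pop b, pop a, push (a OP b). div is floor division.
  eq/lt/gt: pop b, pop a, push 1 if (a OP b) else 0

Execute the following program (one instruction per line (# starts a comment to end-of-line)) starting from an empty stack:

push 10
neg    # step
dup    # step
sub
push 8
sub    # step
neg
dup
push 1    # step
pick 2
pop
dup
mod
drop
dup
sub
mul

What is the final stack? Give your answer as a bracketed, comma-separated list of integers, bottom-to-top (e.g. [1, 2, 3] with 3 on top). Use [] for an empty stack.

After 'push 10': [10]
After 'neg': [-10]
After 'dup': [-10, -10]
After 'sub': [0]
After 'push 8': [0, 8]
After 'sub': [-8]
After 'neg': [8]
After 'dup': [8, 8]
After 'push 1': [8, 8, 1]
After 'pick 2': [8, 8, 1, 8]
After 'pop': [8, 8, 1]
After 'dup': [8, 8, 1, 1]
After 'mod': [8, 8, 0]
After 'drop': [8, 8]
After 'dup': [8, 8, 8]
After 'sub': [8, 0]
After 'mul': [0]

Answer: [0]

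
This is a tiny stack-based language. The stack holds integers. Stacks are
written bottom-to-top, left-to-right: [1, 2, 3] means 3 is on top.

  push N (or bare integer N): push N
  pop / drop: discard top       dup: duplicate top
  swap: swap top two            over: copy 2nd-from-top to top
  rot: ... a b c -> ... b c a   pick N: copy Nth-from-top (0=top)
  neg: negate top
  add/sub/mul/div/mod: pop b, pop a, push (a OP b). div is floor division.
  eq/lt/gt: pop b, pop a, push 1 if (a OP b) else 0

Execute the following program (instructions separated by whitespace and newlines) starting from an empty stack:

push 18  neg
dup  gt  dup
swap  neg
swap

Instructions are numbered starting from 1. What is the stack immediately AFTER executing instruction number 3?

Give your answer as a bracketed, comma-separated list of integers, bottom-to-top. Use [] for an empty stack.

Answer: [-18, -18]

Derivation:
Step 1 ('push 18'): [18]
Step 2 ('neg'): [-18]
Step 3 ('dup'): [-18, -18]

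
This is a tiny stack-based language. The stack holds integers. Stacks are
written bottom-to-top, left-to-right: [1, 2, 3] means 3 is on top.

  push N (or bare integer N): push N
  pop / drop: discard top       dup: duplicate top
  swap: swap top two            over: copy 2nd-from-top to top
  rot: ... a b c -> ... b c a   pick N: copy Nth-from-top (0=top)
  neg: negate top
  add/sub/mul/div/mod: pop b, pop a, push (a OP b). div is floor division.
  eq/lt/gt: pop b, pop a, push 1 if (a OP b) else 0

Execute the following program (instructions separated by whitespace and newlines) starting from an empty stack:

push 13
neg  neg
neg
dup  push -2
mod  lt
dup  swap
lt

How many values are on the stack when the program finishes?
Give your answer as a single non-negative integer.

After 'push 13': stack = [13] (depth 1)
After 'neg': stack = [-13] (depth 1)
After 'neg': stack = [13] (depth 1)
After 'neg': stack = [-13] (depth 1)
After 'dup': stack = [-13, -13] (depth 2)
After 'push -2': stack = [-13, -13, -2] (depth 3)
After 'mod': stack = [-13, -1] (depth 2)
After 'lt': stack = [1] (depth 1)
After 'dup': stack = [1, 1] (depth 2)
After 'swap': stack = [1, 1] (depth 2)
After 'lt': stack = [0] (depth 1)

Answer: 1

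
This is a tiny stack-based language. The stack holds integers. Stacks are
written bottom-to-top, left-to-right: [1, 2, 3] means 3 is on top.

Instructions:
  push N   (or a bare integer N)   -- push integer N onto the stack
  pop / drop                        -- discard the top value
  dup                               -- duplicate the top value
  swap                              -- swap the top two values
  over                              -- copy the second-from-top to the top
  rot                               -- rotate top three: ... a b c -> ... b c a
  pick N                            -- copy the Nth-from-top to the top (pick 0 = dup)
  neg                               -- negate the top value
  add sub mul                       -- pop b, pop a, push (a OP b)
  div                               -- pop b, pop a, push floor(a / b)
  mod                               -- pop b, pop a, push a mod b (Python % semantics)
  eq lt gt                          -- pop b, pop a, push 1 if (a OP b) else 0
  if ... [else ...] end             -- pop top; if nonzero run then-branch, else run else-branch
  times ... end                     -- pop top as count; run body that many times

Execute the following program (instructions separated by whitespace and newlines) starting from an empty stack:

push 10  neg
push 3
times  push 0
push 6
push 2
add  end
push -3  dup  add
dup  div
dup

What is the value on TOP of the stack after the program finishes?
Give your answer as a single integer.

Answer: 1

Derivation:
After 'push 10': [10]
After 'neg': [-10]
After 'push 3': [-10, 3]
After 'times': [-10]
After 'push 0': [-10, 0]
After 'push 6': [-10, 0, 6]
After 'push 2': [-10, 0, 6, 2]
After 'add': [-10, 0, 8]
After 'push 0': [-10, 0, 8, 0]
After 'push 6': [-10, 0, 8, 0, 6]
  ...
After 'push 0': [-10, 0, 8, 0, 8, 0]
After 'push 6': [-10, 0, 8, 0, 8, 0, 6]
After 'push 2': [-10, 0, 8, 0, 8, 0, 6, 2]
After 'add': [-10, 0, 8, 0, 8, 0, 8]
After 'push -3': [-10, 0, 8, 0, 8, 0, 8, -3]
After 'dup': [-10, 0, 8, 0, 8, 0, 8, -3, -3]
After 'add': [-10, 0, 8, 0, 8, 0, 8, -6]
After 'dup': [-10, 0, 8, 0, 8, 0, 8, -6, -6]
After 'div': [-10, 0, 8, 0, 8, 0, 8, 1]
After 'dup': [-10, 0, 8, 0, 8, 0, 8, 1, 1]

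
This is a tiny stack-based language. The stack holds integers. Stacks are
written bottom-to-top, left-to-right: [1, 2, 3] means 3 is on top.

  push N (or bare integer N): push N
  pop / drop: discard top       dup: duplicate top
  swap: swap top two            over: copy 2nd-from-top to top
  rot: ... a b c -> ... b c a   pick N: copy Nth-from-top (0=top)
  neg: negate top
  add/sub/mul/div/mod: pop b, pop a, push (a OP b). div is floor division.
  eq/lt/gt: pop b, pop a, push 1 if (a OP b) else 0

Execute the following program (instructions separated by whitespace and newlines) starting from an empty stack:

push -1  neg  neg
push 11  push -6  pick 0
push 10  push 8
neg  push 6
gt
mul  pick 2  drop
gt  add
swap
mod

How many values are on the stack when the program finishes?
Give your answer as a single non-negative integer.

After 'push -1': stack = [-1] (depth 1)
After 'neg': stack = [1] (depth 1)
After 'neg': stack = [-1] (depth 1)
After 'push 11': stack = [-1, 11] (depth 2)
After 'push -6': stack = [-1, 11, -6] (depth 3)
After 'pick 0': stack = [-1, 11, -6, -6] (depth 4)
After 'push 10': stack = [-1, 11, -6, -6, 10] (depth 5)
After 'push 8': stack = [-1, 11, -6, -6, 10, 8] (depth 6)
After 'neg': stack = [-1, 11, -6, -6, 10, -8] (depth 6)
After 'push 6': stack = [-1, 11, -6, -6, 10, -8, 6] (depth 7)
After 'gt': stack = [-1, 11, -6, -6, 10, 0] (depth 6)
After 'mul': stack = [-1, 11, -6, -6, 0] (depth 5)
After 'pick 2': stack = [-1, 11, -6, -6, 0, -6] (depth 6)
After 'drop': stack = [-1, 11, -6, -6, 0] (depth 5)
After 'gt': stack = [-1, 11, -6, 0] (depth 4)
After 'add': stack = [-1, 11, -6] (depth 3)
After 'swap': stack = [-1, -6, 11] (depth 3)
After 'mod': stack = [-1, 5] (depth 2)

Answer: 2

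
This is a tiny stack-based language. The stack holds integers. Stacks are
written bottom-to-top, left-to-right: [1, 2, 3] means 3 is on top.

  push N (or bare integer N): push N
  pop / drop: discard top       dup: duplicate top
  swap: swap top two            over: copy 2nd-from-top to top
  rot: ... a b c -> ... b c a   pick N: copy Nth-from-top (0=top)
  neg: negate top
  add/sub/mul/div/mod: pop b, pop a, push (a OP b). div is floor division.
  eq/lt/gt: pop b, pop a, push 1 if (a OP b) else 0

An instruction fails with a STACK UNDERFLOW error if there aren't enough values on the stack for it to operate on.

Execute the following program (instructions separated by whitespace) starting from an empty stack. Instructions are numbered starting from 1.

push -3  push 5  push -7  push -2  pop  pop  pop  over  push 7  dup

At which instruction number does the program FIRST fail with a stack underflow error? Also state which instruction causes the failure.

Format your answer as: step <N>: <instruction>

Step 1 ('push -3'): stack = [-3], depth = 1
Step 2 ('push 5'): stack = [-3, 5], depth = 2
Step 3 ('push -7'): stack = [-3, 5, -7], depth = 3
Step 4 ('push -2'): stack = [-3, 5, -7, -2], depth = 4
Step 5 ('pop'): stack = [-3, 5, -7], depth = 3
Step 6 ('pop'): stack = [-3, 5], depth = 2
Step 7 ('pop'): stack = [-3], depth = 1
Step 8 ('over'): needs 2 value(s) but depth is 1 — STACK UNDERFLOW

Answer: step 8: over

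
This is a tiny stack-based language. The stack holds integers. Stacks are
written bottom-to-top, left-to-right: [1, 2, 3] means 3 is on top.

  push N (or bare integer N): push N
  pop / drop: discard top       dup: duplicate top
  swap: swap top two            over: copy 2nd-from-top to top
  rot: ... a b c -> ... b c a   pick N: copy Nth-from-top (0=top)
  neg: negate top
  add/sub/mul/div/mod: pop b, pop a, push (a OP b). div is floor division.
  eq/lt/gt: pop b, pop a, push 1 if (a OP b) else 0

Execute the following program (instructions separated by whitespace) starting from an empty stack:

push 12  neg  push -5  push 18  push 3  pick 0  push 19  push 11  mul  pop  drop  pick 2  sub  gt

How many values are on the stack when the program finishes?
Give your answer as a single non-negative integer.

After 'push 12': stack = [12] (depth 1)
After 'neg': stack = [-12] (depth 1)
After 'push -5': stack = [-12, -5] (depth 2)
After 'push 18': stack = [-12, -5, 18] (depth 3)
After 'push 3': stack = [-12, -5, 18, 3] (depth 4)
After 'pick 0': stack = [-12, -5, 18, 3, 3] (depth 5)
After 'push 19': stack = [-12, -5, 18, 3, 3, 19] (depth 6)
After 'push 11': stack = [-12, -5, 18, 3, 3, 19, 11] (depth 7)
After 'mul': stack = [-12, -5, 18, 3, 3, 209] (depth 6)
After 'pop': stack = [-12, -5, 18, 3, 3] (depth 5)
After 'drop': stack = [-12, -5, 18, 3] (depth 4)
After 'pick 2': stack = [-12, -5, 18, 3, -5] (depth 5)
After 'sub': stack = [-12, -5, 18, 8] (depth 4)
After 'gt': stack = [-12, -5, 1] (depth 3)

Answer: 3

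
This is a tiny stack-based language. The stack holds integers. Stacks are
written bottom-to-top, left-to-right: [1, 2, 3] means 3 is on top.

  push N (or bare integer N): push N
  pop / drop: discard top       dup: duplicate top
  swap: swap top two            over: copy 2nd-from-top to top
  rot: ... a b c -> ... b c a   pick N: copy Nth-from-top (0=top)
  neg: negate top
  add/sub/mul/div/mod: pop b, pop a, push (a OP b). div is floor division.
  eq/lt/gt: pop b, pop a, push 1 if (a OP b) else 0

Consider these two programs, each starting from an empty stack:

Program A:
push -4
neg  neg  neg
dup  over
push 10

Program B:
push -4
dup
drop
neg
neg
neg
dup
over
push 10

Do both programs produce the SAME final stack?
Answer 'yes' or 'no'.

Program A trace:
  After 'push -4': [-4]
  After 'neg': [4]
  After 'neg': [-4]
  After 'neg': [4]
  After 'dup': [4, 4]
  After 'over': [4, 4, 4]
  After 'push 10': [4, 4, 4, 10]
Program A final stack: [4, 4, 4, 10]

Program B trace:
  After 'push -4': [-4]
  After 'dup': [-4, -4]
  After 'drop': [-4]
  After 'neg': [4]
  After 'neg': [-4]
  After 'neg': [4]
  After 'dup': [4, 4]
  After 'over': [4, 4, 4]
  After 'push 10': [4, 4, 4, 10]
Program B final stack: [4, 4, 4, 10]
Same: yes

Answer: yes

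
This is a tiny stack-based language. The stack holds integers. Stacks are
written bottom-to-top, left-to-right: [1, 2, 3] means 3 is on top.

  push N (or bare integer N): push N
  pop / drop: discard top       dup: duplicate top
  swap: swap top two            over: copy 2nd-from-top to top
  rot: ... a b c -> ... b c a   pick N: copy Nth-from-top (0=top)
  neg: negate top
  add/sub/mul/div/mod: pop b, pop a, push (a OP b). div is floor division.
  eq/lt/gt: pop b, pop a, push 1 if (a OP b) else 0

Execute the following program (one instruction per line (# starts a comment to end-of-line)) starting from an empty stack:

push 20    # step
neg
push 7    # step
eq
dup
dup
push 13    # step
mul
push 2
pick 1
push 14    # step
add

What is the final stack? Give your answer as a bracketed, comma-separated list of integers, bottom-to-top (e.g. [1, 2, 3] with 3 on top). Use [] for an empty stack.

After 'push 20': [20]
After 'neg': [-20]
After 'push 7': [-20, 7]
After 'eq': [0]
After 'dup': [0, 0]
After 'dup': [0, 0, 0]
After 'push 13': [0, 0, 0, 13]
After 'mul': [0, 0, 0]
After 'push 2': [0, 0, 0, 2]
After 'pick 1': [0, 0, 0, 2, 0]
After 'push 14': [0, 0, 0, 2, 0, 14]
After 'add': [0, 0, 0, 2, 14]

Answer: [0, 0, 0, 2, 14]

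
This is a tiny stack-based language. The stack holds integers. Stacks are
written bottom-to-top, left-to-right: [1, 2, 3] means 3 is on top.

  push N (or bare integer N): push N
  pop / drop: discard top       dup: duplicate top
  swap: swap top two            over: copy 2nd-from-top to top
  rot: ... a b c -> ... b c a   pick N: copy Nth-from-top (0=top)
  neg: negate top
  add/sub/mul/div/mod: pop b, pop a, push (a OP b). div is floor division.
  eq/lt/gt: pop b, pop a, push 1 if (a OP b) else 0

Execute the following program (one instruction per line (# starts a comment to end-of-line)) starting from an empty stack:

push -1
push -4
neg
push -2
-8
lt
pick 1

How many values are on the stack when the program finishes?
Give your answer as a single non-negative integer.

Answer: 4

Derivation:
After 'push -1': stack = [-1] (depth 1)
After 'push -4': stack = [-1, -4] (depth 2)
After 'neg': stack = [-1, 4] (depth 2)
After 'push -2': stack = [-1, 4, -2] (depth 3)
After 'push -8': stack = [-1, 4, -2, -8] (depth 4)
After 'lt': stack = [-1, 4, 0] (depth 3)
After 'pick 1': stack = [-1, 4, 0, 4] (depth 4)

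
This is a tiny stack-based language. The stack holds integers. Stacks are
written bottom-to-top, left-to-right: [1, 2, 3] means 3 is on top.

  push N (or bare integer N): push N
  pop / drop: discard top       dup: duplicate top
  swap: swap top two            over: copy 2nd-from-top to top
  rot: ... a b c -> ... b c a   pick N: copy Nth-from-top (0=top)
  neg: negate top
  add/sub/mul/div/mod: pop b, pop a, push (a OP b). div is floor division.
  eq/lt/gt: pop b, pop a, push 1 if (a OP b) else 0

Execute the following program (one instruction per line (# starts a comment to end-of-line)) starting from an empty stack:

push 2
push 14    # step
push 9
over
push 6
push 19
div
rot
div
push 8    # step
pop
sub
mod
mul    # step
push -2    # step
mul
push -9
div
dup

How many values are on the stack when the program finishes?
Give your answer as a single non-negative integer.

Answer: 2

Derivation:
After 'push 2': stack = [2] (depth 1)
After 'push 14': stack = [2, 14] (depth 2)
After 'push 9': stack = [2, 14, 9] (depth 3)
After 'over': stack = [2, 14, 9, 14] (depth 4)
After 'push 6': stack = [2, 14, 9, 14, 6] (depth 5)
After 'push 19': stack = [2, 14, 9, 14, 6, 19] (depth 6)
After 'div': stack = [2, 14, 9, 14, 0] (depth 5)
After 'rot': stack = [2, 14, 14, 0, 9] (depth 5)
After 'div': stack = [2, 14, 14, 0] (depth 4)
After 'push 8': stack = [2, 14, 14, 0, 8] (depth 5)
After 'pop': stack = [2, 14, 14, 0] (depth 4)
After 'sub': stack = [2, 14, 14] (depth 3)
After 'mod': stack = [2, 0] (depth 2)
After 'mul': stack = [0] (depth 1)
After 'push -2': stack = [0, -2] (depth 2)
After 'mul': stack = [0] (depth 1)
After 'push -9': stack = [0, -9] (depth 2)
After 'div': stack = [0] (depth 1)
After 'dup': stack = [0, 0] (depth 2)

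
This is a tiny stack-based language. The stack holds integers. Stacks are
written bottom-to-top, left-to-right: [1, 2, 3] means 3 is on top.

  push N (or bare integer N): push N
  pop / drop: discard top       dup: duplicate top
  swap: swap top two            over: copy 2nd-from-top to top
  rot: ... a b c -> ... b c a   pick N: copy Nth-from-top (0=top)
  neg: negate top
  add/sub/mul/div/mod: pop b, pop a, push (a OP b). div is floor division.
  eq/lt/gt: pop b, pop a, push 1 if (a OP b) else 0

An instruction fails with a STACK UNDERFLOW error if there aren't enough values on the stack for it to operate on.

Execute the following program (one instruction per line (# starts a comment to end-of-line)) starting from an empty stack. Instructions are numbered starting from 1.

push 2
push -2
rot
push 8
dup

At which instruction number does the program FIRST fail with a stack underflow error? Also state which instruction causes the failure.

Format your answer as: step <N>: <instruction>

Answer: step 3: rot

Derivation:
Step 1 ('push 2'): stack = [2], depth = 1
Step 2 ('push -2'): stack = [2, -2], depth = 2
Step 3 ('rot'): needs 3 value(s) but depth is 2 — STACK UNDERFLOW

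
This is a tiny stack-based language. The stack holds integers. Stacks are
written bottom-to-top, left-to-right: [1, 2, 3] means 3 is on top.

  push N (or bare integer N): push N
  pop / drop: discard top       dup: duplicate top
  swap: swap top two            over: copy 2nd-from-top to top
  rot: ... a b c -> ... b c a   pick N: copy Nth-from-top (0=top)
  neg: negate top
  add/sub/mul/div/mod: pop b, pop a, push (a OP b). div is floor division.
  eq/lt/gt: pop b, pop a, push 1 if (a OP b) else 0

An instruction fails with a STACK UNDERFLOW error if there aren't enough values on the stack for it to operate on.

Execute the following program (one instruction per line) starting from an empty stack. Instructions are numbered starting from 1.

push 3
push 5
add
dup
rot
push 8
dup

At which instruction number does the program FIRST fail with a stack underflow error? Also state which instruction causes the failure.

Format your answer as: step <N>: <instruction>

Step 1 ('push 3'): stack = [3], depth = 1
Step 2 ('push 5'): stack = [3, 5], depth = 2
Step 3 ('add'): stack = [8], depth = 1
Step 4 ('dup'): stack = [8, 8], depth = 2
Step 5 ('rot'): needs 3 value(s) but depth is 2 — STACK UNDERFLOW

Answer: step 5: rot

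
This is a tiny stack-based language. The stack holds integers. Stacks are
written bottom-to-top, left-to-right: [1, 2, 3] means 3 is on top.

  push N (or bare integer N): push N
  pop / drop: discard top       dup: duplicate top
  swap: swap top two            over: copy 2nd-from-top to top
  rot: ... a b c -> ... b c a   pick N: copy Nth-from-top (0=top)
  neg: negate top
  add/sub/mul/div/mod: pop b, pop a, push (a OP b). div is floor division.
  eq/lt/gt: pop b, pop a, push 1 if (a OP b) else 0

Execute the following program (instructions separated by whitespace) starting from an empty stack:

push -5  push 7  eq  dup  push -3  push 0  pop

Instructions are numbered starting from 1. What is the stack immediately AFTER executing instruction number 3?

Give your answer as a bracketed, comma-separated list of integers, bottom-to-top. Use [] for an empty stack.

Step 1 ('push -5'): [-5]
Step 2 ('push 7'): [-5, 7]
Step 3 ('eq'): [0]

Answer: [0]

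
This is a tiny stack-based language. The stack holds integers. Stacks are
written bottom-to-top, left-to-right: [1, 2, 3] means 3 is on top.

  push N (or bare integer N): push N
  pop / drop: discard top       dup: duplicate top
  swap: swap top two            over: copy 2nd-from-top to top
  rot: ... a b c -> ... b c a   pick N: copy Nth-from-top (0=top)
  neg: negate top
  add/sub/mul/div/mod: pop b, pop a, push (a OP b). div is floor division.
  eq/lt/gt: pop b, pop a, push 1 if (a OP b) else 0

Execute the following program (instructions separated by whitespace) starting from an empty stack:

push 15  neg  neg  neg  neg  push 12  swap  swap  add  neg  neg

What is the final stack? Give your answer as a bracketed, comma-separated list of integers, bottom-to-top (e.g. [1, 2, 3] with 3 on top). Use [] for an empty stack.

Answer: [27]

Derivation:
After 'push 15': [15]
After 'neg': [-15]
After 'neg': [15]
After 'neg': [-15]
After 'neg': [15]
After 'push 12': [15, 12]
After 'swap': [12, 15]
After 'swap': [15, 12]
After 'add': [27]
After 'neg': [-27]
After 'neg': [27]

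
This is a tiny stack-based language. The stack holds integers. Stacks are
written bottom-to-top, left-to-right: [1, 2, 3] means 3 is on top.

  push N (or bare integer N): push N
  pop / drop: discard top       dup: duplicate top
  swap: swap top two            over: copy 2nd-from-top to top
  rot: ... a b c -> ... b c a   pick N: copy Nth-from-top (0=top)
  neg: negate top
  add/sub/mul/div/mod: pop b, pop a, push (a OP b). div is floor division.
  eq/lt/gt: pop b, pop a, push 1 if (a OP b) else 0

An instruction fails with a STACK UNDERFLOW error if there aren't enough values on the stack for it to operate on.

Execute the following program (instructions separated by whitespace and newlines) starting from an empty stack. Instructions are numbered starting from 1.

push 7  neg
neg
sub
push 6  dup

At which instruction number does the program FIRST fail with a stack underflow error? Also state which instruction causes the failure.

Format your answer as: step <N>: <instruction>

Step 1 ('push 7'): stack = [7], depth = 1
Step 2 ('neg'): stack = [-7], depth = 1
Step 3 ('neg'): stack = [7], depth = 1
Step 4 ('sub'): needs 2 value(s) but depth is 1 — STACK UNDERFLOW

Answer: step 4: sub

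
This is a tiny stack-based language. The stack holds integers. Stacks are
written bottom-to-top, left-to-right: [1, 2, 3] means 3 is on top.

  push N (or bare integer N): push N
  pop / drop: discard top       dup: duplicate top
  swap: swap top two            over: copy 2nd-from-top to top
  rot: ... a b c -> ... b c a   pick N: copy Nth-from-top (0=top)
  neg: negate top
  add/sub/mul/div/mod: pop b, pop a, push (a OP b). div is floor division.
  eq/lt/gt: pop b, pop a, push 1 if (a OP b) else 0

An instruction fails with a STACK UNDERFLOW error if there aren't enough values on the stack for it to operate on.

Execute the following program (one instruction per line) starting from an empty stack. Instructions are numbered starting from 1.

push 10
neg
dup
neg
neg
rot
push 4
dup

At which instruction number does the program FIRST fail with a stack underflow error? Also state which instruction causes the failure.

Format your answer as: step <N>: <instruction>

Step 1 ('push 10'): stack = [10], depth = 1
Step 2 ('neg'): stack = [-10], depth = 1
Step 3 ('dup'): stack = [-10, -10], depth = 2
Step 4 ('neg'): stack = [-10, 10], depth = 2
Step 5 ('neg'): stack = [-10, -10], depth = 2
Step 6 ('rot'): needs 3 value(s) but depth is 2 — STACK UNDERFLOW

Answer: step 6: rot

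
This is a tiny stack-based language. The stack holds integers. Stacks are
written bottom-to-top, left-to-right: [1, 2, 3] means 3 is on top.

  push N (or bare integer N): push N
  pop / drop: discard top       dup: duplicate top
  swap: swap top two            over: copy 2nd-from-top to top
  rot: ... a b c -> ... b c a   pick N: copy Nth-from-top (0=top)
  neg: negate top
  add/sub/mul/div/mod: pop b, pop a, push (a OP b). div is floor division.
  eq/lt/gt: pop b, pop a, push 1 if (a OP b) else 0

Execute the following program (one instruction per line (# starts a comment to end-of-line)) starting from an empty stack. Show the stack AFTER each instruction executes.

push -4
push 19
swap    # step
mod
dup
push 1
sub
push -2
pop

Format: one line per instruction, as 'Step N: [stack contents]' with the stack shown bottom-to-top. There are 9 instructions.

Step 1: [-4]
Step 2: [-4, 19]
Step 3: [19, -4]
Step 4: [-1]
Step 5: [-1, -1]
Step 6: [-1, -1, 1]
Step 7: [-1, -2]
Step 8: [-1, -2, -2]
Step 9: [-1, -2]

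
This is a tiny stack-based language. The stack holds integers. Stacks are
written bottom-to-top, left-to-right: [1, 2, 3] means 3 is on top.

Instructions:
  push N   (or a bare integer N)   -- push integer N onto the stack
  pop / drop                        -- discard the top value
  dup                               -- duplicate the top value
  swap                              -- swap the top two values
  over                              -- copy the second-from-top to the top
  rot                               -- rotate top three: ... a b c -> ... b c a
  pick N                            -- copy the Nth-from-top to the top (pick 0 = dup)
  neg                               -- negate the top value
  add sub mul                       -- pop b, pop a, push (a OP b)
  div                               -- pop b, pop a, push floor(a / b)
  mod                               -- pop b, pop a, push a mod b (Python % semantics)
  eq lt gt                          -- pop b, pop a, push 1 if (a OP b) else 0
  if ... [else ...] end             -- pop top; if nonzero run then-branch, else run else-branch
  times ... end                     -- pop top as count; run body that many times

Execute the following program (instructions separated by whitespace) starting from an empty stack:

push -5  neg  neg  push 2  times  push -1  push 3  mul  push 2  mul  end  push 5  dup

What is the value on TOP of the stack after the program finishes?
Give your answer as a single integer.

Answer: 5

Derivation:
After 'push -5': [-5]
After 'neg': [5]
After 'neg': [-5]
After 'push 2': [-5, 2]
After 'times': [-5]
After 'push -1': [-5, -1]
After 'push 3': [-5, -1, 3]
After 'mul': [-5, -3]
After 'push 2': [-5, -3, 2]
After 'mul': [-5, -6]
After 'push -1': [-5, -6, -1]
After 'push 3': [-5, -6, -1, 3]
After 'mul': [-5, -6, -3]
After 'push 2': [-5, -6, -3, 2]
After 'mul': [-5, -6, -6]
After 'push 5': [-5, -6, -6, 5]
After 'dup': [-5, -6, -6, 5, 5]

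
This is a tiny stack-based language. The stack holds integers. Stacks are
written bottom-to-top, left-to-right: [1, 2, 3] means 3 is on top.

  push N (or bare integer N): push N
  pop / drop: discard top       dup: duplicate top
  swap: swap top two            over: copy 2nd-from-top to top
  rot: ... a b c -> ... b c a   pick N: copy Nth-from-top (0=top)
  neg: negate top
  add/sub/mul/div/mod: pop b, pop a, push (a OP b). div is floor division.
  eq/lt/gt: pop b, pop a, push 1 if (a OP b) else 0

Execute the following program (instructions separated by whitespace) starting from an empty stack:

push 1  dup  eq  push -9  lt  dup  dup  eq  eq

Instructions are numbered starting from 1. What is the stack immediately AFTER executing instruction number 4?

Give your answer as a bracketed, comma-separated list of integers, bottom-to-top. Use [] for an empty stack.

Step 1 ('push 1'): [1]
Step 2 ('dup'): [1, 1]
Step 3 ('eq'): [1]
Step 4 ('push -9'): [1, -9]

Answer: [1, -9]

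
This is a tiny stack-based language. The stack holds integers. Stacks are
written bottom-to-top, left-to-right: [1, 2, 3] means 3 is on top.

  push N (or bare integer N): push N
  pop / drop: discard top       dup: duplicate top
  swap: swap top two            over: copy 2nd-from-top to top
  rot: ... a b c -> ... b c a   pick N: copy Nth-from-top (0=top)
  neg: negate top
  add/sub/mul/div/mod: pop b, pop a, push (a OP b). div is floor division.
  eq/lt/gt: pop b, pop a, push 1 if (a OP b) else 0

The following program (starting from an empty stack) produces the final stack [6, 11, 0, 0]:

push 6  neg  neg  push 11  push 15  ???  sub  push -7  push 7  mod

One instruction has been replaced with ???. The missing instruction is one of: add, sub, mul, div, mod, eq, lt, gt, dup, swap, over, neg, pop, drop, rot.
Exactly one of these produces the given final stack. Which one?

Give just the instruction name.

Stack before ???: [6, 11, 15]
Stack after ???:  [6, 11, 15, 15]
The instruction that transforms [6, 11, 15] -> [6, 11, 15, 15] is: dup

Answer: dup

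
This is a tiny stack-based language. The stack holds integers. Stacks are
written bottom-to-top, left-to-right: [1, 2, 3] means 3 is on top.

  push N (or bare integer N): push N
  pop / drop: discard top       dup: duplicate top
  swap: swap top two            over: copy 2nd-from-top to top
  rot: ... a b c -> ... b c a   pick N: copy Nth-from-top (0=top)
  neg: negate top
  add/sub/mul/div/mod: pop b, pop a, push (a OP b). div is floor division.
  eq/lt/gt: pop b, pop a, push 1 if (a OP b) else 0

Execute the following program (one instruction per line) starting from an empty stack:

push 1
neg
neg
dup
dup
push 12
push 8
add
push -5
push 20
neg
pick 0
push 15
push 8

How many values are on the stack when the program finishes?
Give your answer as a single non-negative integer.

Answer: 9

Derivation:
After 'push 1': stack = [1] (depth 1)
After 'neg': stack = [-1] (depth 1)
After 'neg': stack = [1] (depth 1)
After 'dup': stack = [1, 1] (depth 2)
After 'dup': stack = [1, 1, 1] (depth 3)
After 'push 12': stack = [1, 1, 1, 12] (depth 4)
After 'push 8': stack = [1, 1, 1, 12, 8] (depth 5)
After 'add': stack = [1, 1, 1, 20] (depth 4)
After 'push -5': stack = [1, 1, 1, 20, -5] (depth 5)
After 'push 20': stack = [1, 1, 1, 20, -5, 20] (depth 6)
After 'neg': stack = [1, 1, 1, 20, -5, -20] (depth 6)
After 'pick 0': stack = [1, 1, 1, 20, -5, -20, -20] (depth 7)
After 'push 15': stack = [1, 1, 1, 20, -5, -20, -20, 15] (depth 8)
After 'push 8': stack = [1, 1, 1, 20, -5, -20, -20, 15, 8] (depth 9)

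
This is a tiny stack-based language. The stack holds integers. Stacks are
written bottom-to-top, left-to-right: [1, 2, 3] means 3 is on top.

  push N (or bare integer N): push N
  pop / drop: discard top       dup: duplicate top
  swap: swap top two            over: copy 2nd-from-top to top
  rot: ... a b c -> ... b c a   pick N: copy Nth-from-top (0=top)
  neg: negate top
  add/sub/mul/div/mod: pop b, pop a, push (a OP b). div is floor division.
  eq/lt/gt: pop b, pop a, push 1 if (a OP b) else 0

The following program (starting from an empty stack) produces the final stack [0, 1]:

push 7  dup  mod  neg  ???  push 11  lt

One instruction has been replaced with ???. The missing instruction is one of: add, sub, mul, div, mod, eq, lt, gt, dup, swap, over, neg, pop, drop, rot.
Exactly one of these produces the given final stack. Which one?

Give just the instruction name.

Stack before ???: [0]
Stack after ???:  [0, 0]
The instruction that transforms [0] -> [0, 0] is: dup

Answer: dup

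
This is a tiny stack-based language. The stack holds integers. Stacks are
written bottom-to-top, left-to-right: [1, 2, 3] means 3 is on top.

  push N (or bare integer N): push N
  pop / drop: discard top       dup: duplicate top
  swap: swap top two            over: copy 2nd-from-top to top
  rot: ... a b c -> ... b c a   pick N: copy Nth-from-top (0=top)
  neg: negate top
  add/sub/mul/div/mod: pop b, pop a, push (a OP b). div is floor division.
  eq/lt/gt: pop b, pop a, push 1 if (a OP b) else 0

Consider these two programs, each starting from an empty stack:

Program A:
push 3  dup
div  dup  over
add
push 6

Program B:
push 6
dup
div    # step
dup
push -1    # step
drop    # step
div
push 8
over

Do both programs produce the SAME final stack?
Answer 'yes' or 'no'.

Program A trace:
  After 'push 3': [3]
  After 'dup': [3, 3]
  After 'div': [1]
  After 'dup': [1, 1]
  After 'over': [1, 1, 1]
  After 'add': [1, 2]
  After 'push 6': [1, 2, 6]
Program A final stack: [1, 2, 6]

Program B trace:
  After 'push 6': [6]
  After 'dup': [6, 6]
  After 'div': [1]
  After 'dup': [1, 1]
  After 'push -1': [1, 1, -1]
  After 'drop': [1, 1]
  After 'div': [1]
  After 'push 8': [1, 8]
  After 'over': [1, 8, 1]
Program B final stack: [1, 8, 1]
Same: no

Answer: no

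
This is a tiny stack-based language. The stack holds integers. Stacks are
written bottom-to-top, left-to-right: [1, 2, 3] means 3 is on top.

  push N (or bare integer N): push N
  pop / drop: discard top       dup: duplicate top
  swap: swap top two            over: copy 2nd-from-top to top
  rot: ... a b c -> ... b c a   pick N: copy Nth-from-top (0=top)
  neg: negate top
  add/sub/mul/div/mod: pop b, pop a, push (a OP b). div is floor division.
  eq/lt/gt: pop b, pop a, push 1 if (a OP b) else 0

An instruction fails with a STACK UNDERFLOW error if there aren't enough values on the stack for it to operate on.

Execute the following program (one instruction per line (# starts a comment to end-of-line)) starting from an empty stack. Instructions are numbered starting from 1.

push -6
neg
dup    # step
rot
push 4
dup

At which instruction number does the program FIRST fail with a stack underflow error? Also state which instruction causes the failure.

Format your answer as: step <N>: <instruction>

Answer: step 4: rot

Derivation:
Step 1 ('push -6'): stack = [-6], depth = 1
Step 2 ('neg'): stack = [6], depth = 1
Step 3 ('dup'): stack = [6, 6], depth = 2
Step 4 ('rot'): needs 3 value(s) but depth is 2 — STACK UNDERFLOW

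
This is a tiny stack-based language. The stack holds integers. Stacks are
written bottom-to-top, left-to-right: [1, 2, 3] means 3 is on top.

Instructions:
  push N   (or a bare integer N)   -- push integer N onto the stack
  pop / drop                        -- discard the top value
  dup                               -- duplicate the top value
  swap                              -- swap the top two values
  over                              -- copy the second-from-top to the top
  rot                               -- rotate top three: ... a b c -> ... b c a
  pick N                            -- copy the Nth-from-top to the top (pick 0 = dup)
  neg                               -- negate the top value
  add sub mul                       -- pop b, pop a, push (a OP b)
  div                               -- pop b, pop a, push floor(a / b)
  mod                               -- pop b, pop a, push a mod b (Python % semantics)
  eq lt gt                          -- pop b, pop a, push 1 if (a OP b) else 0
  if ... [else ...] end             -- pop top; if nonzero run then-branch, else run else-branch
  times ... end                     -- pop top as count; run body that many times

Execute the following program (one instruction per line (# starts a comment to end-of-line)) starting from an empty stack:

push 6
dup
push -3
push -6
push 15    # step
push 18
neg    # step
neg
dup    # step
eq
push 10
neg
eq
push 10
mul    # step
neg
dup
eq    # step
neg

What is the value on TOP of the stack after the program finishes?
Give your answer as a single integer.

After 'push 6': [6]
After 'dup': [6, 6]
After 'push -3': [6, 6, -3]
After 'push -6': [6, 6, -3, -6]
After 'push 15': [6, 6, -3, -6, 15]
After 'push 18': [6, 6, -3, -6, 15, 18]
After 'neg': [6, 6, -3, -6, 15, -18]
After 'neg': [6, 6, -3, -6, 15, 18]
After 'dup': [6, 6, -3, -6, 15, 18, 18]
After 'eq': [6, 6, -3, -6, 15, 1]
After 'push 10': [6, 6, -3, -6, 15, 1, 10]
After 'neg': [6, 6, -3, -6, 15, 1, -10]
After 'eq': [6, 6, -3, -6, 15, 0]
After 'push 10': [6, 6, -3, -6, 15, 0, 10]
After 'mul': [6, 6, -3, -6, 15, 0]
After 'neg': [6, 6, -3, -6, 15, 0]
After 'dup': [6, 6, -3, -6, 15, 0, 0]
After 'eq': [6, 6, -3, -6, 15, 1]
After 'neg': [6, 6, -3, -6, 15, -1]

Answer: -1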